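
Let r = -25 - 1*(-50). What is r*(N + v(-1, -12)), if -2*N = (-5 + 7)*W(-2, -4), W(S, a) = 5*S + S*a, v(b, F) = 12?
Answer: 350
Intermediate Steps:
r = 25 (r = -25 + 50 = 25)
N = 2 (N = -(-5 + 7)*(-2*(5 - 4))/2 = -(-2) = -½*(-4) = 2)
r*(N + v(-1, -12)) = 25*(2 + 12) = 25*14 = 350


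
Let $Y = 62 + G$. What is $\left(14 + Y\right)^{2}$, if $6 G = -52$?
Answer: $\frac{40804}{9} \approx 4533.8$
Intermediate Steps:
$G = - \frac{26}{3}$ ($G = \frac{1}{6} \left(-52\right) = - \frac{26}{3} \approx -8.6667$)
$Y = \frac{160}{3}$ ($Y = 62 - \frac{26}{3} = \frac{160}{3} \approx 53.333$)
$\left(14 + Y\right)^{2} = \left(14 + \frac{160}{3}\right)^{2} = \left(\frac{202}{3}\right)^{2} = \frac{40804}{9}$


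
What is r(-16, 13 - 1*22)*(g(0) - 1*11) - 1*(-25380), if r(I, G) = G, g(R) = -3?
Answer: 25506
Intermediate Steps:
r(-16, 13 - 1*22)*(g(0) - 1*11) - 1*(-25380) = (13 - 1*22)*(-3 - 1*11) - 1*(-25380) = (13 - 22)*(-3 - 11) + 25380 = -9*(-14) + 25380 = 126 + 25380 = 25506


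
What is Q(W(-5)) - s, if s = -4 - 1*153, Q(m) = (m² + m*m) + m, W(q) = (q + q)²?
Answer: 20257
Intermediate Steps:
W(q) = 4*q² (W(q) = (2*q)² = 4*q²)
Q(m) = m + 2*m² (Q(m) = (m² + m²) + m = 2*m² + m = m + 2*m²)
s = -157 (s = -4 - 153 = -157)
Q(W(-5)) - s = (4*(-5)²)*(1 + 2*(4*(-5)²)) - 1*(-157) = (4*25)*(1 + 2*(4*25)) + 157 = 100*(1 + 2*100) + 157 = 100*(1 + 200) + 157 = 100*201 + 157 = 20100 + 157 = 20257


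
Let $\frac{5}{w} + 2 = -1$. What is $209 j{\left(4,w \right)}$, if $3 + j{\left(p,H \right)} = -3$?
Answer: $-1254$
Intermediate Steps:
$w = - \frac{5}{3}$ ($w = \frac{5}{-2 - 1} = \frac{5}{-3} = 5 \left(- \frac{1}{3}\right) = - \frac{5}{3} \approx -1.6667$)
$j{\left(p,H \right)} = -6$ ($j{\left(p,H \right)} = -3 - 3 = -6$)
$209 j{\left(4,w \right)} = 209 \left(-6\right) = -1254$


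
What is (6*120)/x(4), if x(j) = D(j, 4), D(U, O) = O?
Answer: 180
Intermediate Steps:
x(j) = 4
(6*120)/x(4) = (6*120)/4 = 720*(¼) = 180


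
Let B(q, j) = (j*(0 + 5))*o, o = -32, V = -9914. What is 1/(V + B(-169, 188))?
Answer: -1/39994 ≈ -2.5004e-5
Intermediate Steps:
B(q, j) = -160*j (B(q, j) = (j*(0 + 5))*(-32) = (j*5)*(-32) = (5*j)*(-32) = -160*j)
1/(V + B(-169, 188)) = 1/(-9914 - 160*188) = 1/(-9914 - 30080) = 1/(-39994) = -1/39994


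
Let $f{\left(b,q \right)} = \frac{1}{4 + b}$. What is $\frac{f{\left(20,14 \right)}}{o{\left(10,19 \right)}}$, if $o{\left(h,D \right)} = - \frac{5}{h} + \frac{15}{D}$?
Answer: $\frac{19}{132} \approx 0.14394$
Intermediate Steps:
$\frac{f{\left(20,14 \right)}}{o{\left(10,19 \right)}} = \frac{1}{\left(4 + 20\right) \left(- \frac{5}{10} + \frac{15}{19}\right)} = \frac{1}{24 \left(\left(-5\right) \frac{1}{10} + 15 \cdot \frac{1}{19}\right)} = \frac{1}{24 \left(- \frac{1}{2} + \frac{15}{19}\right)} = \frac{1}{24 \cdot \frac{11}{38}} = \frac{1}{24} \cdot \frac{38}{11} = \frac{19}{132}$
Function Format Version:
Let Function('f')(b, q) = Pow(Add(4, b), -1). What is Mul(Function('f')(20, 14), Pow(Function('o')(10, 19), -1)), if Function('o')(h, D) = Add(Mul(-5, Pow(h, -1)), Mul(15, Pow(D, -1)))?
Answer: Rational(19, 132) ≈ 0.14394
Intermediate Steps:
Mul(Function('f')(20, 14), Pow(Function('o')(10, 19), -1)) = Mul(Pow(Add(4, 20), -1), Pow(Add(Mul(-5, Pow(10, -1)), Mul(15, Pow(19, -1))), -1)) = Mul(Pow(24, -1), Pow(Add(Mul(-5, Rational(1, 10)), Mul(15, Rational(1, 19))), -1)) = Mul(Rational(1, 24), Pow(Add(Rational(-1, 2), Rational(15, 19)), -1)) = Mul(Rational(1, 24), Pow(Rational(11, 38), -1)) = Mul(Rational(1, 24), Rational(38, 11)) = Rational(19, 132)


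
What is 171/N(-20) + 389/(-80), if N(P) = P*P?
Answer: -887/200 ≈ -4.4350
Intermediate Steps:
N(P) = P²
171/N(-20) + 389/(-80) = 171/((-20)²) + 389/(-80) = 171/400 + 389*(-1/80) = 171*(1/400) - 389/80 = 171/400 - 389/80 = -887/200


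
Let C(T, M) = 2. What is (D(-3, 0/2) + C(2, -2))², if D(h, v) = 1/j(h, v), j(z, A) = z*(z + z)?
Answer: 1369/324 ≈ 4.2253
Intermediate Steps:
j(z, A) = 2*z² (j(z, A) = z*(2*z) = 2*z²)
D(h, v) = 1/(2*h²)
(D(-3, 0/2) + C(2, -2))² = ((½)/(-3)² + 2)² = ((½)*(⅑) + 2)² = (1/18 + 2)² = (37/18)² = 1369/324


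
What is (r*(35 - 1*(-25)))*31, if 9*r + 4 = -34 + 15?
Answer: -14260/3 ≈ -4753.3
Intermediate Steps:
r = -23/9 (r = -4/9 + (-34 + 15)/9 = -4/9 + (1/9)*(-19) = -4/9 - 19/9 = -23/9 ≈ -2.5556)
(r*(35 - 1*(-25)))*31 = -23*(35 - 1*(-25))/9*31 = -23*(35 + 25)/9*31 = -23/9*60*31 = -460/3*31 = -14260/3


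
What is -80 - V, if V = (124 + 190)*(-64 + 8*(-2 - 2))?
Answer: 30064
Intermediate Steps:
V = -30144 (V = 314*(-64 + 8*(-4)) = 314*(-64 - 32) = 314*(-96) = -30144)
-80 - V = -80 - 1*(-30144) = -80 + 30144 = 30064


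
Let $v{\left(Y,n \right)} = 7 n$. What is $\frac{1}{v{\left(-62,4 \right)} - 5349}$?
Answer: $- \frac{1}{5321} \approx -0.00018793$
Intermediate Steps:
$\frac{1}{v{\left(-62,4 \right)} - 5349} = \frac{1}{7 \cdot 4 - 5349} = \frac{1}{28 - 5349} = \frac{1}{-5321} = - \frac{1}{5321}$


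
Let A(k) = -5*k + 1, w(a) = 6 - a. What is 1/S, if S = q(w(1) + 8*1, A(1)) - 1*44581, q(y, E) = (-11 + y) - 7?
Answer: -1/44586 ≈ -2.2429e-5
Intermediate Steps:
A(k) = 1 - 5*k
q(y, E) = -18 + y
S = -44586 (S = (-18 + ((6 - 1*1) + 8*1)) - 1*44581 = (-18 + ((6 - 1) + 8)) - 44581 = (-18 + (5 + 8)) - 44581 = (-18 + 13) - 44581 = -5 - 44581 = -44586)
1/S = 1/(-44586) = -1/44586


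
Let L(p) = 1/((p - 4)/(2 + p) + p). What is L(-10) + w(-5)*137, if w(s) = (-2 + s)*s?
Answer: 158231/33 ≈ 4794.9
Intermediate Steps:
w(s) = s*(-2 + s)
L(p) = 1/(p + (-4 + p)/(2 + p)) (L(p) = 1/((-4 + p)/(2 + p) + p) = 1/(p + (-4 + p)/(2 + p)))
L(-10) + w(-5)*137 = (2 - 10)/(-4 + (-10)² + 3*(-10)) - 5*(-2 - 5)*137 = -8/(-4 + 100 - 30) - 5*(-7)*137 = -8/66 + 35*137 = (1/66)*(-8) + 4795 = -4/33 + 4795 = 158231/33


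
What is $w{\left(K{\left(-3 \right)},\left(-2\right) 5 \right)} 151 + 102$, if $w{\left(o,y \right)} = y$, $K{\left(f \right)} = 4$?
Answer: $-1408$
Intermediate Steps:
$w{\left(K{\left(-3 \right)},\left(-2\right) 5 \right)} 151 + 102 = \left(-2\right) 5 \cdot 151 + 102 = \left(-10\right) 151 + 102 = -1510 + 102 = -1408$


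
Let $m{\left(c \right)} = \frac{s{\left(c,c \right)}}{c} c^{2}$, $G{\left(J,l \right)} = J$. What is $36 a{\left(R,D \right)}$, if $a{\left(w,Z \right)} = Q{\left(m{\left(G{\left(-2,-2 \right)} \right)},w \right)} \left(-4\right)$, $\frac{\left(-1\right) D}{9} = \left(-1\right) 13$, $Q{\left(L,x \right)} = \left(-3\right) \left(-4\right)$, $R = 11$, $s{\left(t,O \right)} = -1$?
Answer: $-1728$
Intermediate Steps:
$m{\left(c \right)} = - c$ ($m{\left(c \right)} = - \frac{1}{c} c^{2} = - c$)
$Q{\left(L,x \right)} = 12$
$D = 117$ ($D = - 9 \left(\left(-1\right) 13\right) = \left(-9\right) \left(-13\right) = 117$)
$a{\left(w,Z \right)} = -48$ ($a{\left(w,Z \right)} = 12 \left(-4\right) = -48$)
$36 a{\left(R,D \right)} = 36 \left(-48\right) = -1728$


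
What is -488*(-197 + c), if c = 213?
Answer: -7808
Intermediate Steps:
-488*(-197 + c) = -488*(-197 + 213) = -488*16 = -7808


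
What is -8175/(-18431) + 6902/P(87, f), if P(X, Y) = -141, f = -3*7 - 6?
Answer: -126058087/2598771 ≈ -48.507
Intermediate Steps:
f = -27 (f = -21 - 6 = -27)
-8175/(-18431) + 6902/P(87, f) = -8175/(-18431) + 6902/(-141) = -8175*(-1/18431) + 6902*(-1/141) = 8175/18431 - 6902/141 = -126058087/2598771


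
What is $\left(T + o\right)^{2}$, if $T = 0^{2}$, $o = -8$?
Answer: $64$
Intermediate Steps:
$T = 0$
$\left(T + o\right)^{2} = \left(0 - 8\right)^{2} = \left(-8\right)^{2} = 64$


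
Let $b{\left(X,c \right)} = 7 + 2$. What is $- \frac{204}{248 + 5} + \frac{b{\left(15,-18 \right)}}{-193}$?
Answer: $- \frac{41649}{48829} \approx -0.85296$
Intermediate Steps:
$b{\left(X,c \right)} = 9$
$- \frac{204}{248 + 5} + \frac{b{\left(15,-18 \right)}}{-193} = - \frac{204}{248 + 5} + \frac{9}{-193} = - \frac{204}{253} + 9 \left(- \frac{1}{193}\right) = \left(-204\right) \frac{1}{253} - \frac{9}{193} = - \frac{204}{253} - \frac{9}{193} = - \frac{41649}{48829}$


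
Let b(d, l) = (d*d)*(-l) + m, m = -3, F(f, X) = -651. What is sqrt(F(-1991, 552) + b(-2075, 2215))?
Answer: I*sqrt(9536960029) ≈ 97657.0*I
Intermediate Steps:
b(d, l) = -3 - l*d**2 (b(d, l) = (d*d)*(-l) - 3 = d**2*(-l) - 3 = -l*d**2 - 3 = -3 - l*d**2)
sqrt(F(-1991, 552) + b(-2075, 2215)) = sqrt(-651 + (-3 - 1*2215*(-2075)**2)) = sqrt(-651 + (-3 - 1*2215*4305625)) = sqrt(-651 + (-3 - 9536959375)) = sqrt(-651 - 9536959378) = sqrt(-9536960029) = I*sqrt(9536960029)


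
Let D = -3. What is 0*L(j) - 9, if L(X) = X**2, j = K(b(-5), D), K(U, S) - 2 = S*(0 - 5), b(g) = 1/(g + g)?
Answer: -9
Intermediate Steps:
b(g) = 1/(2*g)
K(U, S) = 2 - 5*S (K(U, S) = 2 + S*(0 - 5) = 2 + S*(-5) = 2 - 5*S)
j = 17 (j = 2 - 5*(-3) = 2 + 15 = 17)
0*L(j) - 9 = 0*17**2 - 9 = 0*289 - 9 = 0 - 9 = -9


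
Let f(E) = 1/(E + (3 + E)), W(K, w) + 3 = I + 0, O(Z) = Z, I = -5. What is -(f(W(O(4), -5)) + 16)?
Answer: -207/13 ≈ -15.923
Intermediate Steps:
W(K, w) = -8 (W(K, w) = -3 + (-5 + 0) = -3 - 5 = -8)
f(E) = 1/(3 + 2*E)
-(f(W(O(4), -5)) + 16) = -(1/(3 + 2*(-8)) + 16) = -(1/(3 - 16) + 16) = -(1/(-13) + 16) = -(-1/13 + 16) = -207/13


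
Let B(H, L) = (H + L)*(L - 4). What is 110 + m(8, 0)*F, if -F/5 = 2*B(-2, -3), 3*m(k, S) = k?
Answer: -2470/3 ≈ -823.33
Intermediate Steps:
B(H, L) = (-4 + L)*(H + L) (B(H, L) = (H + L)*(-4 + L) = (-4 + L)*(H + L))
m(k, S) = k/3
F = -350 (F = -10*((-3)**2 - 4*(-2) - 4*(-3) - 2*(-3)) = -10*(9 + 8 + 12 + 6) = -10*35 = -5*70 = -350)
110 + m(8, 0)*F = 110 + ((1/3)*8)*(-350) = 110 + (8/3)*(-350) = 110 - 2800/3 = -2470/3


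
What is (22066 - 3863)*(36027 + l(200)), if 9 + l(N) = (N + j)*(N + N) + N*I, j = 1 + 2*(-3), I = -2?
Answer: 2068188454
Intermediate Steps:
j = -5 (j = 1 - 6 = -5)
l(N) = -9 - 2*N + 2*N*(-5 + N) (l(N) = -9 + ((N - 5)*(N + N) + N*(-2)) = -9 + ((-5 + N)*(2*N) - 2*N) = -9 + (2*N*(-5 + N) - 2*N) = -9 + (-2*N + 2*N*(-5 + N)) = -9 - 2*N + 2*N*(-5 + N))
(22066 - 3863)*(36027 + l(200)) = (22066 - 3863)*(36027 + (-9 - 12*200 + 2*200**2)) = 18203*(36027 + (-9 - 2400 + 2*40000)) = 18203*(36027 + (-9 - 2400 + 80000)) = 18203*(36027 + 77591) = 18203*113618 = 2068188454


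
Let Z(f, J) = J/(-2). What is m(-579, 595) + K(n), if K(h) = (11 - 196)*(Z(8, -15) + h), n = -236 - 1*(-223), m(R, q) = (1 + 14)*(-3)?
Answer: 1945/2 ≈ 972.50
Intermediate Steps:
m(R, q) = -45 (m(R, q) = 15*(-3) = -45)
Z(f, J) = -J/2 (Z(f, J) = J*(-½) = -J/2)
n = -13 (n = -236 + 223 = -13)
K(h) = -2775/2 - 185*h (K(h) = (11 - 196)*(-½*(-15) + h) = -185*(15/2 + h) = -2775/2 - 185*h)
m(-579, 595) + K(n) = -45 + (-2775/2 - 185*(-13)) = -45 + (-2775/2 + 2405) = -45 + 2035/2 = 1945/2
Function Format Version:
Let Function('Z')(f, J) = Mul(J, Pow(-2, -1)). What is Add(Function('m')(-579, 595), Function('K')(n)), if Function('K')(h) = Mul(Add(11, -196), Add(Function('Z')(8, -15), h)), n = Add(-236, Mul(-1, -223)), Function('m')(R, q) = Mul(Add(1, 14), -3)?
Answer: Rational(1945, 2) ≈ 972.50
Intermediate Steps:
Function('m')(R, q) = -45 (Function('m')(R, q) = Mul(15, -3) = -45)
Function('Z')(f, J) = Mul(Rational(-1, 2), J) (Function('Z')(f, J) = Mul(J, Rational(-1, 2)) = Mul(Rational(-1, 2), J))
n = -13 (n = Add(-236, 223) = -13)
Function('K')(h) = Add(Rational(-2775, 2), Mul(-185, h)) (Function('K')(h) = Mul(Add(11, -196), Add(Mul(Rational(-1, 2), -15), h)) = Mul(-185, Add(Rational(15, 2), h)) = Add(Rational(-2775, 2), Mul(-185, h)))
Add(Function('m')(-579, 595), Function('K')(n)) = Add(-45, Add(Rational(-2775, 2), Mul(-185, -13))) = Add(-45, Add(Rational(-2775, 2), 2405)) = Add(-45, Rational(2035, 2)) = Rational(1945, 2)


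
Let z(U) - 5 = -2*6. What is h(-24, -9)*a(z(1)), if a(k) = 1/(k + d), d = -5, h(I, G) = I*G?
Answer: -18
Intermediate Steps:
z(U) = -7 (z(U) = 5 - 2*6 = 5 - 12 = -7)
h(I, G) = G*I
a(k) = 1/(-5 + k) (a(k) = 1/(k - 5) = 1/(-5 + k))
h(-24, -9)*a(z(1)) = (-9*(-24))/(-5 - 7) = 216/(-12) = 216*(-1/12) = -18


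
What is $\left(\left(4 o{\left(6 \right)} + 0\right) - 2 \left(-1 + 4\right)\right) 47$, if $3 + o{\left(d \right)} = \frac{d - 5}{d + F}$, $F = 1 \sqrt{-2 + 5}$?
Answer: $- \frac{8930}{11} - \frac{188 \sqrt{3}}{33} \approx -821.69$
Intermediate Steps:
$F = \sqrt{3}$ ($F = 1 \sqrt{3} = \sqrt{3} \approx 1.732$)
$o{\left(d \right)} = -3 + \frac{-5 + d}{d + \sqrt{3}}$ ($o{\left(d \right)} = -3 + \frac{d - 5}{d + \sqrt{3}} = -3 + \frac{-5 + d}{d + \sqrt{3}}$)
$\left(\left(4 o{\left(6 \right)} + 0\right) - 2 \left(-1 + 4\right)\right) 47 = \left(\left(4 \frac{-5 - 3 \sqrt{3} - 12}{6 + \sqrt{3}} + 0\right) - 2 \left(-1 + 4\right)\right) 47 = \left(\left(4 \frac{-5 - 3 \sqrt{3} - 12}{6 + \sqrt{3}} + 0\right) - 6\right) 47 = \left(\left(4 \frac{-17 - 3 \sqrt{3}}{6 + \sqrt{3}} + 0\right) - 6\right) 47 = \left(\left(\frac{4 \left(-17 - 3 \sqrt{3}\right)}{6 + \sqrt{3}} + 0\right) - 6\right) 47 = \left(\frac{4 \left(-17 - 3 \sqrt{3}\right)}{6 + \sqrt{3}} - 6\right) 47 = \left(-6 + \frac{4 \left(-17 - 3 \sqrt{3}\right)}{6 + \sqrt{3}}\right) 47 = -282 + \frac{188 \left(-17 - 3 \sqrt{3}\right)}{6 + \sqrt{3}}$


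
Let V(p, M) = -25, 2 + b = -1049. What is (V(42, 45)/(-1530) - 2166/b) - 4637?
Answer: -1490618971/321606 ≈ -4634.9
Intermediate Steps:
b = -1051 (b = -2 - 1049 = -1051)
(V(42, 45)/(-1530) - 2166/b) - 4637 = (-25/(-1530) - 2166/(-1051)) - 4637 = (-25*(-1/1530) - 2166*(-1/1051)) - 4637 = (5/306 + 2166/1051) - 4637 = 668051/321606 - 4637 = -1490618971/321606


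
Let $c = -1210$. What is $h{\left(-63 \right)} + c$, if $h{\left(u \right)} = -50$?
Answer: $-1260$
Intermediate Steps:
$h{\left(-63 \right)} + c = -50 - 1210 = -1260$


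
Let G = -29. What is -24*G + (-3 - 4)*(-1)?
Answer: 703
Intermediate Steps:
-24*G + (-3 - 4)*(-1) = -24*(-29) + (-3 - 4)*(-1) = 696 - 7*(-1) = 696 + 7 = 703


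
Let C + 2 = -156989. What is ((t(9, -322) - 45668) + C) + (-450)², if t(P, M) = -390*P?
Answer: -3669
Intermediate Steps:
C = -156991 (C = -2 - 156989 = -156991)
((t(9, -322) - 45668) + C) + (-450)² = ((-390*9 - 45668) - 156991) + (-450)² = ((-3510 - 45668) - 156991) + 202500 = (-49178 - 156991) + 202500 = -206169 + 202500 = -3669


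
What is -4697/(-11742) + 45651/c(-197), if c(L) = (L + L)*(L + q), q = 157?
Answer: 305029381/92526960 ≈ 3.2967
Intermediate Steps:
c(L) = 2*L*(157 + L) (c(L) = (L + L)*(L + 157) = (2*L)*(157 + L) = 2*L*(157 + L))
-4697/(-11742) + 45651/c(-197) = -4697/(-11742) + 45651/((2*(-197)*(157 - 197))) = -4697*(-1/11742) + 45651/((2*(-197)*(-40))) = 4697/11742 + 45651/15760 = 305029381/92526960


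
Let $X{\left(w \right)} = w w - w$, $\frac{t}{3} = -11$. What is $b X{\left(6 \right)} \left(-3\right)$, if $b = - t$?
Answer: $-2970$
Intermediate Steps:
$t = -33$ ($t = 3 \left(-11\right) = -33$)
$b = 33$ ($b = \left(-1\right) \left(-33\right) = 33$)
$X{\left(w \right)} = w^{2} - w$
$b X{\left(6 \right)} \left(-3\right) = 33 \cdot 6 \left(-1 + 6\right) \left(-3\right) = 33 \cdot 6 \cdot 5 \left(-3\right) = 33 \cdot 30 \left(-3\right) = 990 \left(-3\right) = -2970$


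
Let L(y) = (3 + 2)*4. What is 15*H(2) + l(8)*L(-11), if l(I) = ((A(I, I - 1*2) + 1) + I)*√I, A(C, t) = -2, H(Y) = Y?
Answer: 30 + 280*√2 ≈ 425.98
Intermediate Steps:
L(y) = 20 (L(y) = 5*4 = 20)
l(I) = √I*(-1 + I) (l(I) = ((-2 + 1) + I)*√I = (-1 + I)*√I = √I*(-1 + I))
15*H(2) + l(8)*L(-11) = 15*2 + (√8*(-1 + 8))*20 = 30 + ((2*√2)*7)*20 = 30 + (14*√2)*20 = 30 + 280*√2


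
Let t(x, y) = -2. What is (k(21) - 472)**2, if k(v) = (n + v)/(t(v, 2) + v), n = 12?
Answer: 79834225/361 ≈ 2.2115e+5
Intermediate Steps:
k(v) = (12 + v)/(-2 + v)
(k(21) - 472)**2 = ((12 + 21)/(-2 + 21) - 472)**2 = (33/19 - 472)**2 = (-8935/19)**2 = 79834225/361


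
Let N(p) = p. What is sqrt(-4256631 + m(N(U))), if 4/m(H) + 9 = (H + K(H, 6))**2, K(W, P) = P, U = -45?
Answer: I*sqrt(67578273714)/126 ≈ 2063.2*I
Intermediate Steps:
m(H) = 4/(-9 + (6 + H)**2) (m(H) = 4/(-9 + (H + 6)**2) = 4/(-9 + (6 + H)**2))
sqrt(-4256631 + m(N(U))) = sqrt(-4256631 + 4/(-9 + (6 - 45)**2)) = sqrt(-4256631 + 4/(-9 + (-39)**2)) = sqrt(-4256631 + 4/(-9 + 1521)) = sqrt(-4256631 + 4/1512) = sqrt(-4256631 + 4*(1/1512)) = sqrt(-4256631 + 1/378) = sqrt(-1609006517/378) = I*sqrt(67578273714)/126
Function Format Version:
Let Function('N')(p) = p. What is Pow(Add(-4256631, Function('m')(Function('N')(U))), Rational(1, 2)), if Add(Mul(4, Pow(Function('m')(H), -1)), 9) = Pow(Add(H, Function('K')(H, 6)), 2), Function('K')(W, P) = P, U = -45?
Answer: Mul(Rational(1, 126), I, Pow(67578273714, Rational(1, 2))) ≈ Mul(2063.2, I)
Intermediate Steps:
Function('m')(H) = Mul(4, Pow(Add(-9, Pow(Add(6, H), 2)), -1)) (Function('m')(H) = Mul(4, Pow(Add(-9, Pow(Add(H, 6), 2)), -1)) = Mul(4, Pow(Add(-9, Pow(Add(6, H), 2)), -1)))
Pow(Add(-4256631, Function('m')(Function('N')(U))), Rational(1, 2)) = Pow(Add(-4256631, Mul(4, Pow(Add(-9, Pow(Add(6, -45), 2)), -1))), Rational(1, 2)) = Pow(Add(-4256631, Mul(4, Pow(Add(-9, Pow(-39, 2)), -1))), Rational(1, 2)) = Pow(Add(-4256631, Mul(4, Pow(Add(-9, 1521), -1))), Rational(1, 2)) = Pow(Add(-4256631, Mul(4, Pow(1512, -1))), Rational(1, 2)) = Pow(Add(-4256631, Mul(4, Rational(1, 1512))), Rational(1, 2)) = Pow(Add(-4256631, Rational(1, 378)), Rational(1, 2)) = Pow(Rational(-1609006517, 378), Rational(1, 2)) = Mul(Rational(1, 126), I, Pow(67578273714, Rational(1, 2)))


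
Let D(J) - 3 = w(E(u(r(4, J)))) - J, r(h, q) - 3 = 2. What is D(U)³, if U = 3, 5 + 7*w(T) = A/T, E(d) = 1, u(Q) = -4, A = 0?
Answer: -125/343 ≈ -0.36443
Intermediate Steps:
r(h, q) = 5 (r(h, q) = 3 + 2 = 5)
w(T) = -5/7 (w(T) = -5/7 + (0/T)/7 = -5/7 + (⅐)*0 = -5/7 + 0 = -5/7)
D(J) = 16/7 - J (D(J) = 3 + (-5/7 - J) = 16/7 - J)
D(U)³ = (16/7 - 1*3)³ = (16/7 - 3)³ = (-5/7)³ = -125/343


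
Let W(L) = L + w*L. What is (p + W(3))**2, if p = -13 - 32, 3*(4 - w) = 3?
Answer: 1089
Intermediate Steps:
w = 3 (w = 4 - 1/3*3 = 4 - 1 = 3)
W(L) = 4*L (W(L) = L + 3*L = 4*L)
p = -45
(p + W(3))**2 = (-45 + 4*3)**2 = (-45 + 12)**2 = (-33)**2 = 1089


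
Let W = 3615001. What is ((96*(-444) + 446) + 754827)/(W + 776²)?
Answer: 712649/4217177 ≈ 0.16899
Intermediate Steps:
((96*(-444) + 446) + 754827)/(W + 776²) = ((96*(-444) + 446) + 754827)/(3615001 + 776²) = ((-42624 + 446) + 754827)/(3615001 + 602176) = (-42178 + 754827)/4217177 = 712649*(1/4217177) = 712649/4217177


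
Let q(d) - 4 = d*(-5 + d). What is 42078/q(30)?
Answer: 21039/377 ≈ 55.806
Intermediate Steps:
q(d) = 4 + d*(-5 + d)
42078/q(30) = 42078/(4 + 30² - 5*30) = 42078/(4 + 900 - 150) = 42078/754 = 42078*(1/754) = 21039/377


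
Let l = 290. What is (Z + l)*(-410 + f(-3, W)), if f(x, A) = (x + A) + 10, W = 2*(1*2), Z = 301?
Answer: -235809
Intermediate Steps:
W = 4 (W = 2*2 = 4)
f(x, A) = 10 + A + x (f(x, A) = (A + x) + 10 = 10 + A + x)
(Z + l)*(-410 + f(-3, W)) = (301 + 290)*(-410 + (10 + 4 - 3)) = 591*(-410 + 11) = 591*(-399) = -235809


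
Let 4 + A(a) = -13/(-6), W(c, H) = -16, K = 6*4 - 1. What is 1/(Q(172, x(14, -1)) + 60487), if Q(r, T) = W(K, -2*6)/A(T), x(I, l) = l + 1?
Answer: 11/665453 ≈ 1.6530e-5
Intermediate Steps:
x(I, l) = 1 + l
K = 23 (K = 24 - 1 = 23)
A(a) = -11/6 (A(a) = -4 - 13/(-6) = -4 - 13*(-1/6) = -4 + 13/6 = -11/6)
Q(r, T) = 96/11 (Q(r, T) = -16/(-11/6) = -16*(-6/11) = 96/11)
1/(Q(172, x(14, -1)) + 60487) = 1/(96/11 + 60487) = 1/(665453/11) = 11/665453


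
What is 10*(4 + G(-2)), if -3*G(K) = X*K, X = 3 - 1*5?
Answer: 80/3 ≈ 26.667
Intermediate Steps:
X = -2 (X = 3 - 5 = -2)
G(K) = 2*K/3 (G(K) = -(-2)*K/3 = 2*K/3)
10*(4 + G(-2)) = 10*(4 + (⅔)*(-2)) = 10*(4 - 4/3) = 10*(8/3) = 80/3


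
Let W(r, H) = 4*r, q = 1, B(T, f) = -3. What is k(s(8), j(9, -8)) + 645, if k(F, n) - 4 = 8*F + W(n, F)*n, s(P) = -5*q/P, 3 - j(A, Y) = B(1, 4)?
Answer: 788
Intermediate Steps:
j(A, Y) = 6 (j(A, Y) = 3 - 1*(-3) = 3 + 3 = 6)
s(P) = -5/P
k(F, n) = 4 + 4*n**2 + 8*F (k(F, n) = 4 + (8*F + (4*n)*n) = 4 + (8*F + 4*n**2) = 4 + (4*n**2 + 8*F) = 4 + 4*n**2 + 8*F)
k(s(8), j(9, -8)) + 645 = (4 + 4*6**2 + 8*(-5/8)) + 645 = (4 + 4*36 + 8*(-5*1/8)) + 645 = (4 + 144 + 8*(-5/8)) + 645 = (4 + 144 - 5) + 645 = 143 + 645 = 788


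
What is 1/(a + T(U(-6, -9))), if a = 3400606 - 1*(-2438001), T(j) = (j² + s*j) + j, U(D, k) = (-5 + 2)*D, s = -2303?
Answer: 1/5797495 ≈ 1.7249e-7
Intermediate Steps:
U(D, k) = -3*D
T(j) = j² - 2302*j (T(j) = (j² - 2303*j) + j = j² - 2302*j)
a = 5838607 (a = 3400606 + 2438001 = 5838607)
1/(a + T(U(-6, -9))) = 1/(5838607 + (-3*(-6))*(-2302 - 3*(-6))) = 1/(5838607 + 18*(-2302 + 18)) = 1/(5838607 + 18*(-2284)) = 1/(5838607 - 41112) = 1/5797495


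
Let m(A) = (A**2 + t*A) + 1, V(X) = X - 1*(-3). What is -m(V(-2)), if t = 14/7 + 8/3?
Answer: -20/3 ≈ -6.6667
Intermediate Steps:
t = 14/3 (t = 14*(1/7) + 8*(1/3) = 2 + 8/3 = 14/3 ≈ 4.6667)
V(X) = 3 + X (V(X) = X + 3 = 3 + X)
m(A) = 1 + A**2 + 14*A/3 (m(A) = (A**2 + 14*A/3) + 1 = 1 + A**2 + 14*A/3)
-m(V(-2)) = -(1 + (3 - 2)**2 + 14*(3 - 2)/3) = -(1 + 1**2 + (14/3)*1) = -(1 + 1 + 14/3) = -1*20/3 = -20/3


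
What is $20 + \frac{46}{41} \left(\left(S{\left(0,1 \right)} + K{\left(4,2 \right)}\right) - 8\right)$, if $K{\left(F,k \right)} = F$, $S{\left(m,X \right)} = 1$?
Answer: $\frac{682}{41} \approx 16.634$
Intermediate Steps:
$20 + \frac{46}{41} \left(\left(S{\left(0,1 \right)} + K{\left(4,2 \right)}\right) - 8\right) = 20 + \frac{46}{41} \left(\left(1 + 4\right) - 8\right) = 20 + 46 \cdot \frac{1}{41} \left(5 - 8\right) = 20 + \frac{46}{41} \left(-3\right) = 20 - \frac{138}{41} = \frac{682}{41}$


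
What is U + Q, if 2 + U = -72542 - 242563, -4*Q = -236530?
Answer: -511949/2 ≈ -2.5597e+5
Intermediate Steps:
Q = 118265/2 (Q = -¼*(-236530) = 118265/2 ≈ 59133.)
U = -315107 (U = -2 + (-72542 - 242563) = -2 - 315105 = -315107)
U + Q = -315107 + 118265/2 = -511949/2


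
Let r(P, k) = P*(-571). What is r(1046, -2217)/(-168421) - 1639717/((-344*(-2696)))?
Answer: 277756045927/156197677504 ≈ 1.7782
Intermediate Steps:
r(P, k) = -571*P
r(1046, -2217)/(-168421) - 1639717/((-344*(-2696))) = -571*1046/(-168421) - 1639717/((-344*(-2696))) = -597266*(-1/168421) - 1639717/927424 = 597266/168421 - 1639717*1/927424 = 597266/168421 - 1639717/927424 = 277756045927/156197677504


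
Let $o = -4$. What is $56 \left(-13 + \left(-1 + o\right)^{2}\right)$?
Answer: $672$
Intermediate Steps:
$56 \left(-13 + \left(-1 + o\right)^{2}\right) = 56 \left(-13 + \left(-1 - 4\right)^{2}\right) = 56 \left(-13 + \left(-5\right)^{2}\right) = 56 \left(-13 + 25\right) = 56 \cdot 12 = 672$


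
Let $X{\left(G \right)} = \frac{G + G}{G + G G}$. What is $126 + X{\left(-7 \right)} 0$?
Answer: $126$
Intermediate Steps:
$X{\left(G \right)} = \frac{2 G}{G + G^{2}}$
$126 + X{\left(-7 \right)} 0 = 126 + \frac{2}{1 - 7} \cdot 0 = 126 + \frac{2}{-6} \cdot 0 = 126 + 2 \left(- \frac{1}{6}\right) 0 = 126 - 0 = 126 + 0 = 126$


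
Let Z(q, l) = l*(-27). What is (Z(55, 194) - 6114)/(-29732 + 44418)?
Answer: -5676/7343 ≈ -0.77298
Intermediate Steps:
Z(q, l) = -27*l
(Z(55, 194) - 6114)/(-29732 + 44418) = (-27*194 - 6114)/(-29732 + 44418) = (-5238 - 6114)/14686 = -11352*1/14686 = -5676/7343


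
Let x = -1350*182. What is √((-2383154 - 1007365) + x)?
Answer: I*√3636219 ≈ 1906.9*I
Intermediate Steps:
x = -245700
√((-2383154 - 1007365) + x) = √((-2383154 - 1007365) - 245700) = √(-3390519 - 245700) = √(-3636219) = I*√3636219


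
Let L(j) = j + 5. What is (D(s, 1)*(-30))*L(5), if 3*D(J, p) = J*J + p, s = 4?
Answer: -1700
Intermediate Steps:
D(J, p) = p/3 + J²/3 (D(J, p) = (J*J + p)/3 = (J² + p)/3 = (p + J²)/3 = p/3 + J²/3)
L(j) = 5 + j
(D(s, 1)*(-30))*L(5) = (((⅓)*1 + (⅓)*4²)*(-30))*(5 + 5) = ((⅓ + (⅓)*16)*(-30))*10 = ((⅓ + 16/3)*(-30))*10 = ((17/3)*(-30))*10 = -170*10 = -1700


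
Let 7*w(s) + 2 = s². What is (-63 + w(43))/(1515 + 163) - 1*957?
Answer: -5619758/5873 ≈ -956.88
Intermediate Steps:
w(s) = -2/7 + s²/7
(-63 + w(43))/(1515 + 163) - 1*957 = (-63 + (-2/7 + (⅐)*43²))/(1515 + 163) - 1*957 = (-63 + (-2/7 + (⅐)*1849))/1678 - 957 = (-63 + (-2/7 + 1849/7))*(1/1678) - 957 = (-63 + 1847/7)*(1/1678) - 957 = (1406/7)*(1/1678) - 957 = 703/5873 - 957 = -5619758/5873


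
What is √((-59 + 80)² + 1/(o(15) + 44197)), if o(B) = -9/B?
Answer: √21535373651794/220982 ≈ 21.000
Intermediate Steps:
√((-59 + 80)² + 1/(o(15) + 44197)) = √((-59 + 80)² + 1/(-9/15 + 44197)) = √(21² + 1/(-9*1/15 + 44197)) = √(441 + 1/(-⅗ + 44197)) = √(441 + 1/(220982/5)) = √(441 + 5/220982) = √(97453067/220982) = √21535373651794/220982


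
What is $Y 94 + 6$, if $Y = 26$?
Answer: $2450$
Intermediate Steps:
$Y 94 + 6 = 26 \cdot 94 + 6 = 2444 + 6 = 2450$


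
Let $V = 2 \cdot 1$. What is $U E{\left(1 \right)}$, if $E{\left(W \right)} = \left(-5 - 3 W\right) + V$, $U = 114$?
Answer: $-684$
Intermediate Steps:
$V = 2$
$E{\left(W \right)} = -3 - 3 W$ ($E{\left(W \right)} = \left(-5 - 3 W\right) + 2 = -3 - 3 W$)
$U E{\left(1 \right)} = 114 \left(-3 - 3\right) = 114 \left(-6\right) = -684$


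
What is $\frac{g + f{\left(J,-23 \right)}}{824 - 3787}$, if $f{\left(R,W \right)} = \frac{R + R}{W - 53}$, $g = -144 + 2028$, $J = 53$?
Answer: $- \frac{71539}{112594} \approx -0.63537$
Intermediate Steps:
$g = 1884$
$f{\left(R,W \right)} = \frac{2 R}{-53 + W}$
$\frac{g + f{\left(J,-23 \right)}}{824 - 3787} = \frac{1884 + 2 \cdot 53 \frac{1}{-53 - 23}}{824 - 3787} = \frac{1884 + 2 \cdot 53 \frac{1}{-76}}{-2963} = \left(1884 + 2 \cdot 53 \left(- \frac{1}{76}\right)\right) \left(- \frac{1}{2963}\right) = \left(1884 - \frac{53}{38}\right) \left(- \frac{1}{2963}\right) = \frac{71539}{38} \left(- \frac{1}{2963}\right) = - \frac{71539}{112594}$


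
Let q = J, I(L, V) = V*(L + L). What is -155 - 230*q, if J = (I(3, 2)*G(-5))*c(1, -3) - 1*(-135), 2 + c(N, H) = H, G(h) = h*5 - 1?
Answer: -390005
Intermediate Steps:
G(h) = -1 + 5*h (G(h) = 5*h - 1 = -1 + 5*h)
c(N, H) = -2 + H
I(L, V) = 2*L*V (I(L, V) = V*(2*L) = 2*L*V)
J = 1695 (J = ((2*3*2)*(-1 + 5*(-5)))*(-2 - 3) - 1*(-135) = (12*(-1 - 25))*(-5) + 135 = (12*(-26))*(-5) + 135 = -312*(-5) + 135 = 1560 + 135 = 1695)
q = 1695
-155 - 230*q = -155 - 230*1695 = -155 - 389850 = -390005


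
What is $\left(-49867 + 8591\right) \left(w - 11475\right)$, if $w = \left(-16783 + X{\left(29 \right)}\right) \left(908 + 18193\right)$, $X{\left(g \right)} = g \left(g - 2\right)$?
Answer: $12615079658100$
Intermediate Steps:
$X{\left(g \right)} = g \left(-2 + g\right)$
$w = -305616000$ ($w = \left(-16783 + 29 \left(-2 + 29\right)\right) \left(908 + 18193\right) = \left(-16783 + 29 \cdot 27\right) 19101 = \left(-16783 + 783\right) 19101 = \left(-16000\right) 19101 = -305616000$)
$\left(-49867 + 8591\right) \left(w - 11475\right) = \left(-49867 + 8591\right) \left(-305616000 - 11475\right) = \left(-41276\right) \left(-305627475\right) = 12615079658100$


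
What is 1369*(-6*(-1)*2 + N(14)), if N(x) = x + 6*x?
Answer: 150590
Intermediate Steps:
N(x) = 7*x
1369*(-6*(-1)*2 + N(14)) = 1369*(-6*(-1)*2 + 7*14) = 1369*(6*2 + 98) = 1369*(12 + 98) = 1369*110 = 150590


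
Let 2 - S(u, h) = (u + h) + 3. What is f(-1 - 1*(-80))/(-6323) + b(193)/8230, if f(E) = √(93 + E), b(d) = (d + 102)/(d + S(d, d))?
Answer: -59/319324 - 2*√43/6323 ≈ -0.0022589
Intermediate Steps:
S(u, h) = -1 - h - u (S(u, h) = 2 - ((u + h) + 3) = 2 - ((h + u) + 3) = 2 - (3 + h + u) = 2 + (-3 - h - u) = -1 - h - u)
b(d) = (102 + d)/(-1 - d) (b(d) = (d + 102)/(d + (-1 - d - d)) = (102 + d)/(d + (-1 - 2*d)) = (102 + d)/(-1 - d))
f(-1 - 1*(-80))/(-6323) + b(193)/8230 = √(93 + (-1 - 1*(-80)))/(-6323) + ((102 + 193)/(-1 - 1*193))/8230 = √(93 + (-1 + 80))*(-1/6323) + (295/(-1 - 193))*(1/8230) = √(93 + 79)*(-1/6323) + (295/(-194))*(1/8230) = √172*(-1/6323) - 1/194*295*(1/8230) = (2*√43)*(-1/6323) - 295/194*1/8230 = -2*√43/6323 - 59/319324 = -59/319324 - 2*√43/6323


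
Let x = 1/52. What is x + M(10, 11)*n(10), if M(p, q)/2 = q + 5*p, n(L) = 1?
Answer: 6345/52 ≈ 122.02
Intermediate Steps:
M(p, q) = 2*q + 10*p (M(p, q) = 2*(q + 5*p) = 2*q + 10*p)
x = 1/52 ≈ 0.019231
x + M(10, 11)*n(10) = 1/52 + (2*11 + 10*10)*1 = 1/52 + (22 + 100)*1 = 1/52 + 122*1 = 1/52 + 122 = 6345/52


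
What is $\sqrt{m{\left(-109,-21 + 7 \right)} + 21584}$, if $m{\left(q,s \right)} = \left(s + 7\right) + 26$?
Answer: $\sqrt{21603} \approx 146.98$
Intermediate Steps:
$m{\left(q,s \right)} = 33 + s$ ($m{\left(q,s \right)} = \left(7 + s\right) + 26 = 33 + s$)
$\sqrt{m{\left(-109,-21 + 7 \right)} + 21584} = \sqrt{\left(33 + \left(-21 + 7\right)\right) + 21584} = \sqrt{\left(33 - 14\right) + 21584} = \sqrt{19 + 21584} = \sqrt{21603}$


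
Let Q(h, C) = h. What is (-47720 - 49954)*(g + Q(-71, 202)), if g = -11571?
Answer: 1137120708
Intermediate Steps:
(-47720 - 49954)*(g + Q(-71, 202)) = (-47720 - 49954)*(-11571 - 71) = -97674*(-11642) = 1137120708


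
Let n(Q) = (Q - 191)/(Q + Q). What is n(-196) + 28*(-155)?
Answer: -1700893/392 ≈ -4339.0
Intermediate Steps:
n(Q) = (-191 + Q)/(2*Q) (n(Q) = (-191 + Q)/((2*Q)) = (-191 + Q)*(1/(2*Q)) = (-191 + Q)/(2*Q))
n(-196) + 28*(-155) = (1/2)*(-191 - 196)/(-196) + 28*(-155) = (1/2)*(-1/196)*(-387) - 4340 = 387/392 - 4340 = -1700893/392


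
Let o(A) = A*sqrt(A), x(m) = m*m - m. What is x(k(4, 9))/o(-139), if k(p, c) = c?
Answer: 72*I*sqrt(139)/19321 ≈ 0.043935*I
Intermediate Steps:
x(m) = m**2 - m
o(A) = A**(3/2)
x(k(4, 9))/o(-139) = (9*(-1 + 9))/((-139)**(3/2)) = (9*8)/((-139*I*sqrt(139))) = 72*(I*sqrt(139)/19321) = 72*I*sqrt(139)/19321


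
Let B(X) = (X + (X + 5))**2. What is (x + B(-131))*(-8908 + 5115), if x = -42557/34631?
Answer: -8675730273066/34631 ≈ -2.5052e+8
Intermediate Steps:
B(X) = (5 + 2*X)**2 (B(X) = (X + (5 + X))**2 = (5 + 2*X)**2)
x = -42557/34631 (x = -42557*1/34631 = -42557/34631 ≈ -1.2289)
(x + B(-131))*(-8908 + 5115) = (-42557/34631 + (5 + 2*(-131))**2)*(-8908 + 5115) = (-42557/34631 + (5 - 262)**2)*(-3793) = (-42557/34631 + (-257)**2)*(-3793) = (-42557/34631 + 66049)*(-3793) = (2287300362/34631)*(-3793) = -8675730273066/34631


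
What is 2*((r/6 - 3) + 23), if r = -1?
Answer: 119/3 ≈ 39.667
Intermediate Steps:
2*((r/6 - 3) + 23) = 2*((-1/6 - 3) + 23) = 2*((-1*⅙ - 3) + 23) = 2*((-⅙ - 3) + 23) = 2*(-19/6 + 23) = 2*(119/6) = 119/3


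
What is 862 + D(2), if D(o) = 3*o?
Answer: 868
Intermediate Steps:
862 + D(2) = 862 + 3*2 = 862 + 6 = 868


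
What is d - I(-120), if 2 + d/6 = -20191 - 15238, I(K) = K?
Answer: -212466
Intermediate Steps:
d = -212586 (d = -12 + 6*(-20191 - 15238) = -12 + 6*(-35429) = -12 - 212574 = -212586)
d - I(-120) = -212586 - 1*(-120) = -212586 + 120 = -212466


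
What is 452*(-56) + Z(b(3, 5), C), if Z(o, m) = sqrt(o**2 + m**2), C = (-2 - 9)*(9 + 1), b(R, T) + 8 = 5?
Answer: -25312 + sqrt(12109) ≈ -25202.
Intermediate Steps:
b(R, T) = -3 (b(R, T) = -8 + 5 = -3)
C = -110 (C = -11*10 = -110)
Z(o, m) = sqrt(m**2 + o**2)
452*(-56) + Z(b(3, 5), C) = 452*(-56) + sqrt((-110)**2 + (-3)**2) = -25312 + sqrt(12100 + 9) = -25312 + sqrt(12109)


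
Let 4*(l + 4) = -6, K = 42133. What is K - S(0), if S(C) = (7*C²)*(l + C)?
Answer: 42133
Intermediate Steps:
l = -11/2 (l = -4 + (¼)*(-6) = -4 - 3/2 = -11/2 ≈ -5.5000)
S(C) = 7*C²*(-11/2 + C) (S(C) = (7*C²)*(-11/2 + C) = 7*C²*(-11/2 + C))
K - S(0) = 42133 - 0²*(-77/2 + 7*0) = 42133 - 0*(-77/2 + 0) = 42133 - 0*(-77)/2 = 42133 - 1*0 = 42133 + 0 = 42133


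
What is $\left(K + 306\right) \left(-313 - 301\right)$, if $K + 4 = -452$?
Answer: $92100$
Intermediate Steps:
$K = -456$ ($K = -4 - 452 = -456$)
$\left(K + 306\right) \left(-313 - 301\right) = \left(-456 + 306\right) \left(-313 - 301\right) = \left(-150\right) \left(-614\right) = 92100$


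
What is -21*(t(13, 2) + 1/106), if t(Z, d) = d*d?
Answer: -8925/106 ≈ -84.198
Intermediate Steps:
t(Z, d) = d²
-21*(t(13, 2) + 1/106) = -21*(2² + 1/106) = -21*(4 + 1/106) = -21*425/106 = -8925/106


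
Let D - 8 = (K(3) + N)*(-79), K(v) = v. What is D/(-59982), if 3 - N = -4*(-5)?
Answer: -557/29991 ≈ -0.018572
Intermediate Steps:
N = -17 (N = 3 - (-4)*(-5) = 3 - 1*20 = 3 - 20 = -17)
D = 1114 (D = 8 + (3 - 17)*(-79) = 8 - 14*(-79) = 8 + 1106 = 1114)
D/(-59982) = 1114/(-59982) = 1114*(-1/59982) = -557/29991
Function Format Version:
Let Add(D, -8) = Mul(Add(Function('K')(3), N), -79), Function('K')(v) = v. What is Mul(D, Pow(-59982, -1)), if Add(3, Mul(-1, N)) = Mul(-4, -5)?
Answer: Rational(-557, 29991) ≈ -0.018572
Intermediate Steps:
N = -17 (N = Add(3, Mul(-1, Mul(-4, -5))) = Add(3, Mul(-1, 20)) = Add(3, -20) = -17)
D = 1114 (D = Add(8, Mul(Add(3, -17), -79)) = Add(8, Mul(-14, -79)) = Add(8, 1106) = 1114)
Mul(D, Pow(-59982, -1)) = Mul(1114, Pow(-59982, -1)) = Mul(1114, Rational(-1, 59982)) = Rational(-557, 29991)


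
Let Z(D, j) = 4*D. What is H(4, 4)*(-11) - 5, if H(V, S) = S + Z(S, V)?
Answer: -225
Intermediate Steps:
H(V, S) = 5*S (H(V, S) = S + 4*S = 5*S)
H(4, 4)*(-11) - 5 = (5*4)*(-11) - 5 = 20*(-11) - 5 = -220 - 5 = -225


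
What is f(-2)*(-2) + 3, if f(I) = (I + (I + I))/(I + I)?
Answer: 0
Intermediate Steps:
f(I) = 3/2 (f(I) = (I + 2*I)/((2*I)) = (3*I)*(1/(2*I)) = 3/2)
f(-2)*(-2) + 3 = (3/2)*(-2) + 3 = -3 + 3 = 0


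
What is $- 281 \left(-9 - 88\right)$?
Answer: $27257$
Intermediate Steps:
$- 281 \left(-9 - 88\right) = \left(-281\right) \left(-97\right) = 27257$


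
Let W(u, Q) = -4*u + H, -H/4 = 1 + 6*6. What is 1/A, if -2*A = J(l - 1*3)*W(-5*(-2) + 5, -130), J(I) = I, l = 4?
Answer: 1/104 ≈ 0.0096154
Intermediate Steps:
H = -148 (H = -4*(1 + 6*6) = -4*(1 + 36) = -4*37 = -148)
W(u, Q) = -148 - 4*u (W(u, Q) = -4*u - 148 = -148 - 4*u)
A = 104 (A = -(4 - 1*3)*(-148 - 4*(-5*(-2) + 5))/2 = -(4 - 3)*(-148 - 4*(10 + 5))/2 = -(-148 - 4*15)/2 = -(-148 - 60)/2 = -(-208)/2 = -1/2*(-208) = 104)
1/A = 1/104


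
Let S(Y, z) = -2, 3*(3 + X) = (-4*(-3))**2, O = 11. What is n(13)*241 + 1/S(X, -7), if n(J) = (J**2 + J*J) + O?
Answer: 168217/2 ≈ 84109.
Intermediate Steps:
X = 45 (X = -3 + (-4*(-3))**2/3 = -3 + (1/3)*12**2 = -3 + (1/3)*144 = -3 + 48 = 45)
n(J) = 11 + 2*J**2 (n(J) = (J**2 + J*J) + 11 = (J**2 + J**2) + 11 = 2*J**2 + 11 = 11 + 2*J**2)
n(13)*241 + 1/S(X, -7) = (11 + 2*13**2)*241 + 1/(-2) = (11 + 2*169)*241 - 1/2 = (11 + 338)*241 - 1/2 = 349*241 - 1/2 = 84109 - 1/2 = 168217/2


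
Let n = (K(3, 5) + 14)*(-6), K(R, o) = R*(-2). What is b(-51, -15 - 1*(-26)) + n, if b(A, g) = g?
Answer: -37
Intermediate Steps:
K(R, o) = -2*R
n = -48 (n = (-2*3 + 14)*(-6) = (-6 + 14)*(-6) = 8*(-6) = -48)
b(-51, -15 - 1*(-26)) + n = (-15 - 1*(-26)) - 48 = (-15 + 26) - 48 = 11 - 48 = -37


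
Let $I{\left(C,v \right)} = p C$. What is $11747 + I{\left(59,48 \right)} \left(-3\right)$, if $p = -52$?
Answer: $20951$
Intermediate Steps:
$I{\left(C,v \right)} = - 52 C$
$11747 + I{\left(59,48 \right)} \left(-3\right) = 11747 + \left(-52\right) 59 \left(-3\right) = 11747 - -9204 = 11747 + 9204 = 20951$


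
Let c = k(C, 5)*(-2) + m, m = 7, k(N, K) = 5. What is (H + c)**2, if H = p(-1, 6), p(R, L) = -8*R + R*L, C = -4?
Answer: 1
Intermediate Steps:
p(R, L) = -8*R + L*R
c = -3 (c = 5*(-2) + 7 = -10 + 7 = -3)
H = 2 (H = -(-8 + 6) = -1*(-2) = 2)
(H + c)**2 = (2 - 3)**2 = (-1)**2 = 1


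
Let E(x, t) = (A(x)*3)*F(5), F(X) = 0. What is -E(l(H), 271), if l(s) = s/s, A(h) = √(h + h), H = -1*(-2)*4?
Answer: 0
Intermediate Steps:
H = 8 (H = 2*4 = 8)
A(h) = √2*√h (A(h) = √(2*h) = √2*√h)
l(s) = 1
E(x, t) = 0 (E(x, t) = ((√2*√x)*3)*0 = (3*√2*√x)*0 = 0)
-E(l(H), 271) = -1*0 = 0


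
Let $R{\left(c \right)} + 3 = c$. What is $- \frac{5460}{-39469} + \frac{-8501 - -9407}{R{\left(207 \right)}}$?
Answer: $\frac{6145459}{1341946} \approx 4.5795$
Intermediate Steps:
$R{\left(c \right)} = -3 + c$
$- \frac{5460}{-39469} + \frac{-8501 - -9407}{R{\left(207 \right)}} = - \frac{5460}{-39469} + \frac{-8501 - -9407}{-3 + 207} = \left(-5460\right) \left(- \frac{1}{39469}\right) + \frac{-8501 + 9407}{204} = \frac{5460}{39469} + 906 \cdot \frac{1}{204} = \frac{5460}{39469} + \frac{151}{34} = \frac{6145459}{1341946}$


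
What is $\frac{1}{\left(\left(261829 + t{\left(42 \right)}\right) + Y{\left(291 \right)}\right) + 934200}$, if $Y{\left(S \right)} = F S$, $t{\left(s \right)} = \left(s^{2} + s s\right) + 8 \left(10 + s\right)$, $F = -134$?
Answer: $\frac{1}{1160979} \approx 8.6134 \cdot 10^{-7}$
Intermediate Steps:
$t{\left(s \right)} = 80 + 2 s^{2} + 8 s$ ($t{\left(s \right)} = \left(s^{2} + s^{2}\right) + \left(80 + 8 s\right) = 2 s^{2} + \left(80 + 8 s\right) = 80 + 2 s^{2} + 8 s$)
$Y{\left(S \right)} = - 134 S$
$\frac{1}{\left(\left(261829 + t{\left(42 \right)}\right) + Y{\left(291 \right)}\right) + 934200} = \frac{1}{\left(\left(261829 + \left(80 + 2 \cdot 42^{2} + 8 \cdot 42\right)\right) - 38994\right) + 934200} = \frac{1}{\left(\left(261829 + \left(80 + 2 \cdot 1764 + 336\right)\right) - 38994\right) + 934200} = \frac{1}{\left(\left(261829 + \left(80 + 3528 + 336\right)\right) - 38994\right) + 934200} = \frac{1}{\left(\left(261829 + 3944\right) - 38994\right) + 934200} = \frac{1}{\left(265773 - 38994\right) + 934200} = \frac{1}{226779 + 934200} = \frac{1}{1160979}$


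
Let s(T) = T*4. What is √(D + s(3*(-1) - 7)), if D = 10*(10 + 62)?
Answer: 2*√170 ≈ 26.077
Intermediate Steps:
s(T) = 4*T
D = 720 (D = 10*72 = 720)
√(D + s(3*(-1) - 7)) = √(720 + 4*(3*(-1) - 7)) = √(720 + 4*(-3 - 7)) = √(720 + 4*(-10)) = √(720 - 40) = √680 = 2*√170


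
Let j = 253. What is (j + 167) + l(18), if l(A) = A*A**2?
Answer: 6252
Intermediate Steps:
l(A) = A**3
(j + 167) + l(18) = (253 + 167) + 18**3 = 420 + 5832 = 6252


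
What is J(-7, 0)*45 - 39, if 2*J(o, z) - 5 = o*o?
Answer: 1176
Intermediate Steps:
J(o, z) = 5/2 + o**2/2 (J(o, z) = 5/2 + (o*o)/2 = 5/2 + o**2/2)
J(-7, 0)*45 - 39 = (5/2 + (1/2)*(-7)**2)*45 - 39 = (5/2 + (1/2)*49)*45 - 39 = (5/2 + 49/2)*45 - 39 = 27*45 - 39 = 1215 - 39 = 1176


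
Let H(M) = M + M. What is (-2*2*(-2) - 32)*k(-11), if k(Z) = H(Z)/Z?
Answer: -48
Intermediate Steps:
H(M) = 2*M
k(Z) = 2 (k(Z) = (2*Z)/Z = 2)
(-2*2*(-2) - 32)*k(-11) = (-2*2*(-2) - 32)*2 = (-4*(-2) - 32)*2 = (8 - 32)*2 = -24*2 = -48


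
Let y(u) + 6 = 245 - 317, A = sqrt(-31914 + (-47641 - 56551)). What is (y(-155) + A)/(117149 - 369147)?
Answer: 39/125999 - I*sqrt(136106)/251998 ≈ 0.00030953 - 0.001464*I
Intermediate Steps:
A = I*sqrt(136106) (A = sqrt(-31914 - 104192) = sqrt(-136106) = I*sqrt(136106) ≈ 368.93*I)
y(u) = -78 (y(u) = -6 + (245 - 317) = -6 - 72 = -78)
(y(-155) + A)/(117149 - 369147) = (-78 + I*sqrt(136106))/(117149 - 369147) = (-78 + I*sqrt(136106))/(-251998) = (-78 + I*sqrt(136106))*(-1/251998) = 39/125999 - I*sqrt(136106)/251998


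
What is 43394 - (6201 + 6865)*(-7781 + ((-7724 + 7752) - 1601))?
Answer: 122262758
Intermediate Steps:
43394 - (6201 + 6865)*(-7781 + ((-7724 + 7752) - 1601)) = 43394 - 13066*(-7781 + (28 - 1601)) = 43394 - 13066*(-7781 - 1573) = 43394 - 13066*(-9354) = 43394 - 1*(-122219364) = 43394 + 122219364 = 122262758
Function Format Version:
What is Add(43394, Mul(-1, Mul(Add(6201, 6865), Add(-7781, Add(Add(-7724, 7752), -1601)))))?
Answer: 122262758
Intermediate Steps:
Add(43394, Mul(-1, Mul(Add(6201, 6865), Add(-7781, Add(Add(-7724, 7752), -1601))))) = Add(43394, Mul(-1, Mul(13066, Add(-7781, Add(28, -1601))))) = Add(43394, Mul(-1, Mul(13066, Add(-7781, -1573)))) = Add(43394, Mul(-1, Mul(13066, -9354))) = Add(43394, Mul(-1, -122219364)) = Add(43394, 122219364) = 122262758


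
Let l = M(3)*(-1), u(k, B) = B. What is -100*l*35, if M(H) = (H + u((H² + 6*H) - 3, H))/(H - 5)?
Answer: -10500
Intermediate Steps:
M(H) = 2*H/(-5 + H) (M(H) = (H + H)/(H - 5) = (2*H)/(-5 + H) = 2*H/(-5 + H))
l = 3 (l = (2*3/(-5 + 3))*(-1) = (2*3/(-2))*(-1) = (2*3*(-½))*(-1) = -3*(-1) = 3)
-100*l*35 = -100*3*35 = -300*35 = -10500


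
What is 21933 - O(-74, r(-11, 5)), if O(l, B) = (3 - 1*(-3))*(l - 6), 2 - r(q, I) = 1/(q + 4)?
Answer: 22413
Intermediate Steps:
r(q, I) = 2 - 1/(4 + q) (r(q, I) = 2 - 1/(q + 4) = 2 - 1/(4 + q))
O(l, B) = -36 + 6*l (O(l, B) = (3 + 3)*(-6 + l) = 6*(-6 + l) = -36 + 6*l)
21933 - O(-74, r(-11, 5)) = 21933 - (-36 + 6*(-74)) = 21933 - (-36 - 444) = 21933 - 1*(-480) = 21933 + 480 = 22413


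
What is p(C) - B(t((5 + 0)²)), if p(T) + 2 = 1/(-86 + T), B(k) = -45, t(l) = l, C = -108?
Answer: 8341/194 ≈ 42.995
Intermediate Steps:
p(T) = -2 + 1/(-86 + T)
p(C) - B(t((5 + 0)²)) = (173 - 2*(-108))/(-86 - 108) - 1*(-45) = (173 + 216)/(-194) + 45 = -1/194*389 + 45 = -389/194 + 45 = 8341/194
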